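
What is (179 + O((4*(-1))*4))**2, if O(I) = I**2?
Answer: 189225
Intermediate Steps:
(179 + O((4*(-1))*4))**2 = (179 + ((4*(-1))*4)**2)**2 = (179 + (-4*4)**2)**2 = (179 + (-16)**2)**2 = (179 + 256)**2 = 435**2 = 189225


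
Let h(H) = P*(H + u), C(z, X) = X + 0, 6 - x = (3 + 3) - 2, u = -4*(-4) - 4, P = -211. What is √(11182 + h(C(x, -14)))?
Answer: 2*√2901 ≈ 107.72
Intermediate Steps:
u = 12 (u = 16 - 4 = 12)
x = 2 (x = 6 - ((3 + 3) - 2) = 6 - (6 - 2) = 6 - 1*4 = 6 - 4 = 2)
C(z, X) = X
h(H) = -2532 - 211*H (h(H) = -211*(H + 12) = -211*(12 + H) = -2532 - 211*H)
√(11182 + h(C(x, -14))) = √(11182 + (-2532 - 211*(-14))) = √(11182 + (-2532 + 2954)) = √(11182 + 422) = √11604 = 2*√2901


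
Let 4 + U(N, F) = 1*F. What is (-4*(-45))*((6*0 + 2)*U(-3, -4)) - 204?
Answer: -3084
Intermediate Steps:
U(N, F) = -4 + F (U(N, F) = -4 + 1*F = -4 + F)
(-4*(-45))*((6*0 + 2)*U(-3, -4)) - 204 = (-4*(-45))*((6*0 + 2)*(-4 - 4)) - 204 = 180*((0 + 2)*(-8)) - 204 = 180*(2*(-8)) - 204 = 180*(-16) - 204 = -2880 - 204 = -3084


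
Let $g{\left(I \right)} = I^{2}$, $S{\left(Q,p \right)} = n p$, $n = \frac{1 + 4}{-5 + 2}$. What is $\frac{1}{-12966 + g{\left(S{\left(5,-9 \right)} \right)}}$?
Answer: $- \frac{1}{12741} \approx -7.8487 \cdot 10^{-5}$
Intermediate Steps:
$n = - \frac{5}{3}$ ($n = \frac{5}{-3} = 5 \left(- \frac{1}{3}\right) = - \frac{5}{3} \approx -1.6667$)
$S{\left(Q,p \right)} = - \frac{5 p}{3}$
$\frac{1}{-12966 + g{\left(S{\left(5,-9 \right)} \right)}} = \frac{1}{-12966 + \left(\left(- \frac{5}{3}\right) \left(-9\right)\right)^{2}} = \frac{1}{-12966 + 15^{2}} = \frac{1}{-12966 + 225} = \frac{1}{-12741} = - \frac{1}{12741}$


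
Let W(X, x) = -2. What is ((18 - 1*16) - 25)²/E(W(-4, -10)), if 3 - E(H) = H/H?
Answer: 529/2 ≈ 264.50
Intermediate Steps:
E(H) = 2 (E(H) = 3 - H/H = 3 - 1*1 = 3 - 1 = 2)
((18 - 1*16) - 25)²/E(W(-4, -10)) = ((18 - 1*16) - 25)²/2 = ((18 - 16) - 25)²*(½) = (2 - 25)²*(½) = (-23)²*(½) = 529*(½) = 529/2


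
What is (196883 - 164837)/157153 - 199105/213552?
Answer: -24446460673/33560337456 ≈ -0.72843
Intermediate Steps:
(196883 - 164837)/157153 - 199105/213552 = 32046*(1/157153) - 199105*1/213552 = 32046/157153 - 199105/213552 = -24446460673/33560337456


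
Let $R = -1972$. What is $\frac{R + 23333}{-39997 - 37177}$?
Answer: $- \frac{21361}{77174} \approx -0.27679$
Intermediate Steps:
$\frac{R + 23333}{-39997 - 37177} = \frac{-1972 + 23333}{-39997 - 37177} = \frac{21361}{-77174} = 21361 \left(- \frac{1}{77174}\right) = - \frac{21361}{77174}$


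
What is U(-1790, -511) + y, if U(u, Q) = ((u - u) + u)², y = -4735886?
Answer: -1531786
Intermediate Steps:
U(u, Q) = u² (U(u, Q) = (0 + u)² = u²)
U(-1790, -511) + y = (-1790)² - 4735886 = 3204100 - 4735886 = -1531786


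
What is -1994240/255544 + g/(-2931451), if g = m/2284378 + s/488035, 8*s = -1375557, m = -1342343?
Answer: -3258734562011081528204301/417577673263913364873560 ≈ -7.8039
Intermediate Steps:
s = -1375557/8 (s = (⅛)*(-1375557) = -1375557/8 ≈ -1.7194e+5)
g = -4191587538293/4459425668920 (g = -1342343/2284378 - 1375557/8/488035 = -1342343*1/2284378 - 1375557/8*1/488035 = -1342343/2284378 - 1375557/3904280 = -4191587538293/4459425668920 ≈ -0.93994)
-1994240/255544 + g/(-2931451) = -1994240/255544 - 4191587538293/4459425668920/(-2931451) = -1994240*1/255544 - 4191587538293/4459425668920*(-1/2931451) = -249280/31943 + 4191587538293/13072587836581202920 = -3258734562011081528204301/417577673263913364873560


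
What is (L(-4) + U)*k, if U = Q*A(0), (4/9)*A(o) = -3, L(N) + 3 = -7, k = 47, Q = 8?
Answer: -3008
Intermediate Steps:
L(N) = -10 (L(N) = -3 - 7 = -10)
A(o) = -27/4 (A(o) = (9/4)*(-3) = -27/4)
U = -54 (U = 8*(-27/4) = -54)
(L(-4) + U)*k = (-10 - 54)*47 = -64*47 = -3008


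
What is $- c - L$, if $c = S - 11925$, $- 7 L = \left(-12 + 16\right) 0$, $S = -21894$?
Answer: $33819$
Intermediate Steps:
$L = 0$ ($L = - \frac{\left(-12 + 16\right) 0}{7} = - \frac{4 \cdot 0}{7} = \left(- \frac{1}{7}\right) 0 = 0$)
$c = -33819$ ($c = -21894 - 11925 = -33819$)
$- c - L = \left(-1\right) \left(-33819\right) - 0 = 33819 + 0 = 33819$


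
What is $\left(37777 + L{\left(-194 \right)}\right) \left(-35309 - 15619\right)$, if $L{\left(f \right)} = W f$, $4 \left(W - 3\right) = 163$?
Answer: $-1491655656$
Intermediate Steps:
$W = \frac{175}{4}$ ($W = 3 + \frac{1}{4} \cdot 163 = 3 + \frac{163}{4} = \frac{175}{4} \approx 43.75$)
$L{\left(f \right)} = \frac{175 f}{4}$
$\left(37777 + L{\left(-194 \right)}\right) \left(-35309 - 15619\right) = \left(37777 + \frac{175}{4} \left(-194\right)\right) \left(-35309 - 15619\right) = \left(37777 - \frac{16975}{2}\right) \left(-50928\right) = \frac{58579}{2} \left(-50928\right) = -1491655656$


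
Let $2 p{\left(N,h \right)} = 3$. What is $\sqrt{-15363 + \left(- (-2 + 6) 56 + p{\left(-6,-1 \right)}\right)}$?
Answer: $\frac{i \sqrt{62342}}{2} \approx 124.84 i$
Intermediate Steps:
$p{\left(N,h \right)} = \frac{3}{2}$ ($p{\left(N,h \right)} = \frac{1}{2} \cdot 3 = \frac{3}{2}$)
$\sqrt{-15363 + \left(- (-2 + 6) 56 + p{\left(-6,-1 \right)}\right)} = \sqrt{-15363 + \left(- (-2 + 6) 56 + \frac{3}{2}\right)} = \sqrt{-15363 + \left(\left(-1\right) 4 \cdot 56 + \frac{3}{2}\right)} = \sqrt{-15363 + \left(\left(-4\right) 56 + \frac{3}{2}\right)} = \sqrt{-15363 + \left(-224 + \frac{3}{2}\right)} = \sqrt{-15363 - \frac{445}{2}} = \sqrt{- \frac{31171}{2}} = \frac{i \sqrt{62342}}{2}$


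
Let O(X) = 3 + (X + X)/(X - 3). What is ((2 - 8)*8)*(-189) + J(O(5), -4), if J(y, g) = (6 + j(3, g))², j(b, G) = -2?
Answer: 9088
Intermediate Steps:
O(X) = 3 + 2*X/(-3 + X) (O(X) = 3 + (2*X)/(-3 + X) = 3 + 2*X/(-3 + X))
J(y, g) = 16 (J(y, g) = (6 - 2)² = 4² = 16)
((2 - 8)*8)*(-189) + J(O(5), -4) = ((2 - 8)*8)*(-189) + 16 = -6*8*(-189) + 16 = -48*(-189) + 16 = 9072 + 16 = 9088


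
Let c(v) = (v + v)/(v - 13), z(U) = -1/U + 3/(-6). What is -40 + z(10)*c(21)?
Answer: -863/20 ≈ -43.150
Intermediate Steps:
z(U) = -½ - 1/U (z(U) = -1/U + 3*(-⅙) = -1/U - ½ = -½ - 1/U)
c(v) = 2*v/(-13 + v) (c(v) = (2*v)/(-13 + v) = 2*v/(-13 + v))
-40 + z(10)*c(21) = -40 + ((½)*(-2 - 1*10)/10)*(2*21/(-13 + 21)) = -40 + ((½)*(⅒)*(-2 - 10))*(2*21/8) = -40 + ((½)*(⅒)*(-12))*(2*21*(⅛)) = -40 - ⅗*21/4 = -40 - 63/20 = -863/20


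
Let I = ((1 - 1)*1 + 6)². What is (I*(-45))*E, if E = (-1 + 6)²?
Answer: -40500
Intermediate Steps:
I = 36 (I = (0*1 + 6)² = (0 + 6)² = 6² = 36)
E = 25 (E = 5² = 25)
(I*(-45))*E = (36*(-45))*25 = -1620*25 = -40500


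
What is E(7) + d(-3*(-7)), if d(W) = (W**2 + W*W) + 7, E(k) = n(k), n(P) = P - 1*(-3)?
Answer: 899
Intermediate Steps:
n(P) = 3 + P (n(P) = P + 3 = 3 + P)
E(k) = 3 + k
d(W) = 7 + 2*W**2 (d(W) = (W**2 + W**2) + 7 = 2*W**2 + 7 = 7 + 2*W**2)
E(7) + d(-3*(-7)) = (3 + 7) + (7 + 2*(-3*(-7))**2) = 10 + (7 + 2*21**2) = 10 + (7 + 2*441) = 10 + (7 + 882) = 10 + 889 = 899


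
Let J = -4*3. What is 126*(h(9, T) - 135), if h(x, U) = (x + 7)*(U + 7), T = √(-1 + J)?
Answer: -2898 + 2016*I*√13 ≈ -2898.0 + 7268.8*I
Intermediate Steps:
J = -12
T = I*√13 (T = √(-1 - 12) = √(-13) = I*√13 ≈ 3.6056*I)
h(x, U) = (7 + U)*(7 + x) (h(x, U) = (7 + x)*(7 + U) = (7 + U)*(7 + x))
126*(h(9, T) - 135) = 126*((49 + 7*(I*√13) + 7*9 + (I*√13)*9) - 135) = 126*((49 + 7*I*√13 + 63 + 9*I*√13) - 135) = 126*((112 + 16*I*√13) - 135) = 126*(-23 + 16*I*√13) = -2898 + 2016*I*√13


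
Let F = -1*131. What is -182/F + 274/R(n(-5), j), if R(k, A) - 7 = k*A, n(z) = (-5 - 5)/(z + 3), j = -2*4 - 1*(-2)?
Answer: -31708/3013 ≈ -10.524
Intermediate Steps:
j = -6 (j = -8 + 2 = -6)
F = -131
n(z) = -10/(3 + z)
R(k, A) = 7 + A*k (R(k, A) = 7 + k*A = 7 + A*k)
-182/F + 274/R(n(-5), j) = -182/(-131) + 274/(7 - (-60)/(3 - 5)) = -182*(-1/131) + 274/(7 - (-60)/(-2)) = 182/131 + 274/(7 - (-60)*(-1)/2) = 182/131 + 274/(7 - 6*5) = 182/131 + 274/(7 - 30) = 182/131 + 274/(-23) = 182/131 + 274*(-1/23) = 182/131 - 274/23 = -31708/3013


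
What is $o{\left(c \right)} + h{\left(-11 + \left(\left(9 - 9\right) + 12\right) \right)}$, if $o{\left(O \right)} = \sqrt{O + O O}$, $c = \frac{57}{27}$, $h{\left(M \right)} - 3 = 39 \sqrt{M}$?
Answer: $42 + \frac{2 \sqrt{133}}{9} \approx 44.563$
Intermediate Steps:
$h{\left(M \right)} = 3 + 39 \sqrt{M}$
$c = \frac{19}{9}$ ($c = 57 \cdot \frac{1}{27} = \frac{19}{9} \approx 2.1111$)
$o{\left(O \right)} = \sqrt{O + O^{2}}$
$o{\left(c \right)} + h{\left(-11 + \left(\left(9 - 9\right) + 12\right) \right)} = \sqrt{\frac{19 \left(1 + \frac{19}{9}\right)}{9}} + \left(3 + 39 \sqrt{-11 + \left(\left(9 - 9\right) + 12\right)}\right) = \sqrt{\frac{19}{9} \cdot \frac{28}{9}} + \left(3 + 39 \sqrt{-11 + \left(0 + 12\right)}\right) = \sqrt{\frac{532}{81}} + \left(3 + 39 \sqrt{-11 + 12}\right) = \frac{2 \sqrt{133}}{9} + \left(3 + 39 \sqrt{1}\right) = \frac{2 \sqrt{133}}{9} + \left(3 + 39 \cdot 1\right) = \frac{2 \sqrt{133}}{9} + \left(3 + 39\right) = \frac{2 \sqrt{133}}{9} + 42 = 42 + \frac{2 \sqrt{133}}{9}$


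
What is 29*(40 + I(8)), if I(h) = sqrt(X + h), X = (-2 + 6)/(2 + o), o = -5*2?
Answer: 1160 + 29*sqrt(30)/2 ≈ 1239.4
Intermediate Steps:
o = -10
X = -1/2 (X = (-2 + 6)/(2 - 10) = 4/(-8) = 4*(-1/8) = -1/2 ≈ -0.50000)
I(h) = sqrt(-1/2 + h)
29*(40 + I(8)) = 29*(40 + sqrt(-2 + 4*8)/2) = 29*(40 + sqrt(-2 + 32)/2) = 29*(40 + sqrt(30)/2) = 1160 + 29*sqrt(30)/2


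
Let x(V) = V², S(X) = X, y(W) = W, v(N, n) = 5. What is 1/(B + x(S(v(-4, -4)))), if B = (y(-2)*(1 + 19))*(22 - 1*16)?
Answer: -1/215 ≈ -0.0046512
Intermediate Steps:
B = -240 (B = (-2*(1 + 19))*(22 - 1*16) = (-2*20)*(22 - 16) = -40*6 = -240)
1/(B + x(S(v(-4, -4)))) = 1/(-240 + 5²) = 1/(-240 + 25) = 1/(-215) = -1/215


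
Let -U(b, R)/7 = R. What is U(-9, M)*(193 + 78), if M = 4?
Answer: -7588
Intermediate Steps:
U(b, R) = -7*R
U(-9, M)*(193 + 78) = (-7*4)*(193 + 78) = -28*271 = -7588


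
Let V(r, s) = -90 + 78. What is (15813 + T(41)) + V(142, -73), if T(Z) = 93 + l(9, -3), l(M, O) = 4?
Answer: 15898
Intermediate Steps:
V(r, s) = -12
T(Z) = 97 (T(Z) = 93 + 4 = 97)
(15813 + T(41)) + V(142, -73) = (15813 + 97) - 12 = 15910 - 12 = 15898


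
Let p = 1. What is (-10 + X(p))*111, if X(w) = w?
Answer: -999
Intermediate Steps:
(-10 + X(p))*111 = (-10 + 1)*111 = -9*111 = -999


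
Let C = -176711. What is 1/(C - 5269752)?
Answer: -1/5446463 ≈ -1.8361e-7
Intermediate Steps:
1/(C - 5269752) = 1/(-176711 - 5269752) = 1/(-5446463) = -1/5446463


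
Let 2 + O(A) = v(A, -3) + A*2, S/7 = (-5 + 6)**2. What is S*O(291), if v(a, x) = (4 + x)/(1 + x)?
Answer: 8113/2 ≈ 4056.5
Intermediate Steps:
v(a, x) = (4 + x)/(1 + x)
S = 7 (S = 7*(-5 + 6)**2 = 7*1**2 = 7*1 = 7)
O(A) = -5/2 + 2*A (O(A) = -2 + ((4 - 3)/(1 - 3) + A*2) = -2 + (1/(-2) + 2*A) = -2 + (-1/2*1 + 2*A) = -2 + (-1/2 + 2*A) = -5/2 + 2*A)
S*O(291) = 7*(-5/2 + 2*291) = 7*(-5/2 + 582) = 7*(1159/2) = 8113/2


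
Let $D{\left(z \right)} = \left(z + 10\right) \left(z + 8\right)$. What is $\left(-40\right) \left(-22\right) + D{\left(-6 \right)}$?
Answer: $888$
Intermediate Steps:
$D{\left(z \right)} = \left(8 + z\right) \left(10 + z\right)$ ($D{\left(z \right)} = \left(10 + z\right) \left(8 + z\right) = \left(8 + z\right) \left(10 + z\right)$)
$\left(-40\right) \left(-22\right) + D{\left(-6 \right)} = \left(-40\right) \left(-22\right) + \left(80 + \left(-6\right)^{2} + 18 \left(-6\right)\right) = 880 + \left(80 + 36 - 108\right) = 880 + 8 = 888$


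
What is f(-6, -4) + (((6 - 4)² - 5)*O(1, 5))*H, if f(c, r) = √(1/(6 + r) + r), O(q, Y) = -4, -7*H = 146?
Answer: -584/7 + I*√14/2 ≈ -83.429 + 1.8708*I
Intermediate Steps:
H = -146/7 (H = -⅐*146 = -146/7 ≈ -20.857)
f(c, r) = √(r + 1/(6 + r))
f(-6, -4) + (((6 - 4)² - 5)*O(1, 5))*H = √((1 - 4*(6 - 4))/(6 - 4)) + (((6 - 4)² - 5)*(-4))*(-146/7) = √((1 - 4*2)/2) + ((2² - 5)*(-4))*(-146/7) = √((1 - 8)/2) + ((4 - 5)*(-4))*(-146/7) = √((½)*(-7)) - 1*(-4)*(-146/7) = √(-7/2) + 4*(-146/7) = I*√14/2 - 584/7 = -584/7 + I*√14/2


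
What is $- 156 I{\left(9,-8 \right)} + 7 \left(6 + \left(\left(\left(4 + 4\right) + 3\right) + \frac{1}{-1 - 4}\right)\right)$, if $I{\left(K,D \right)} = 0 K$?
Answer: $\frac{588}{5} \approx 117.6$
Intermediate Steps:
$I{\left(K,D \right)} = 0$
$- 156 I{\left(9,-8 \right)} + 7 \left(6 + \left(\left(\left(4 + 4\right) + 3\right) + \frac{1}{-1 - 4}\right)\right) = \left(-156\right) 0 + 7 \left(6 + \left(\left(\left(4 + 4\right) + 3\right) + \frac{1}{-1 - 4}\right)\right) = 0 + 7 \left(6 + \left(\left(8 + 3\right) + \frac{1}{-5}\right)\right) = 0 + 7 \left(6 + \left(11 - \frac{1}{5}\right)\right) = 0 + 7 \left(6 + \frac{54}{5}\right) = 0 + 7 \cdot \frac{84}{5} = 0 + \frac{588}{5} = \frac{588}{5}$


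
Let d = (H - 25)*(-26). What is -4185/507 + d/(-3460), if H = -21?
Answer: -1257206/146185 ≈ -8.6001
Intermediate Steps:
d = 1196 (d = (-21 - 25)*(-26) = -46*(-26) = 1196)
-4185/507 + d/(-3460) = -4185/507 + 1196/(-3460) = -4185*1/507 + 1196*(-1/3460) = -1395/169 - 299/865 = -1257206/146185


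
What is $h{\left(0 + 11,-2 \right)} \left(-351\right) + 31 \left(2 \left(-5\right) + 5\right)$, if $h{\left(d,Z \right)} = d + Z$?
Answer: $-3314$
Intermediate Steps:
$h{\left(d,Z \right)} = Z + d$
$h{\left(0 + 11,-2 \right)} \left(-351\right) + 31 \left(2 \left(-5\right) + 5\right) = \left(-2 + \left(0 + 11\right)\right) \left(-351\right) + 31 \left(2 \left(-5\right) + 5\right) = \left(-2 + 11\right) \left(-351\right) + 31 \left(-10 + 5\right) = 9 \left(-351\right) + 31 \left(-5\right) = -3159 - 155 = -3314$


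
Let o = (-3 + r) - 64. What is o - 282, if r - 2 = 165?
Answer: -182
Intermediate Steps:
r = 167 (r = 2 + 165 = 167)
o = 100 (o = (-3 + 167) - 64 = 164 - 64 = 100)
o - 282 = 100 - 282 = -182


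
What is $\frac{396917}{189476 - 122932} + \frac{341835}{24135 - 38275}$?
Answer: $- \frac{856733093}{47046608} \approx -18.21$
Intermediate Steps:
$\frac{396917}{189476 - 122932} + \frac{341835}{24135 - 38275} = \frac{396917}{66544} + \frac{341835}{-14140} = 396917 \cdot \frac{1}{66544} + 341835 \left(- \frac{1}{14140}\right) = \frac{396917}{66544} - \frac{68367}{2828} = - \frac{856733093}{47046608}$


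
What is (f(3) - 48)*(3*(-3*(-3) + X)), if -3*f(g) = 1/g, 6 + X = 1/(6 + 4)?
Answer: -13423/30 ≈ -447.43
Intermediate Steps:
X = -59/10 (X = -6 + 1/(6 + 4) = -6 + 1/10 = -6 + ⅒ = -59/10 ≈ -5.9000)
f(g) = -1/(3*g)
(f(3) - 48)*(3*(-3*(-3) + X)) = (-⅓/3 - 48)*(3*(-3*(-3) - 59/10)) = (-⅓*⅓ - 48)*(3*(9 - 59/10)) = (-⅑ - 48)*(3*(31/10)) = -433/9*93/10 = -13423/30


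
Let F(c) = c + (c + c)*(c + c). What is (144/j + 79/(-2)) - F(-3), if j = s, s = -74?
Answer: -5509/74 ≈ -74.446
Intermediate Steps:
j = -74
F(c) = c + 4*c**2 (F(c) = c + (2*c)*(2*c) = c + 4*c**2)
(144/j + 79/(-2)) - F(-3) = (144/(-74) + 79/(-2)) - (-3)*(1 + 4*(-3)) = (144*(-1/74) + 79*(-1/2)) - (-3)*(1 - 12) = (-72/37 - 79/2) - (-3)*(-11) = -3067/74 - 1*33 = -3067/74 - 33 = -5509/74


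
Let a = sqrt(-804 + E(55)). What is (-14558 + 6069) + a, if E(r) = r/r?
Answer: -8489 + I*sqrt(803) ≈ -8489.0 + 28.337*I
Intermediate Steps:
E(r) = 1
a = I*sqrt(803) (a = sqrt(-804 + 1) = sqrt(-803) = I*sqrt(803) ≈ 28.337*I)
(-14558 + 6069) + a = (-14558 + 6069) + I*sqrt(803) = -8489 + I*sqrt(803)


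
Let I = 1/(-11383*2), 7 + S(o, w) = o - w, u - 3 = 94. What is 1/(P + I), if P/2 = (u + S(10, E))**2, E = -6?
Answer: 22766/511597551 ≈ 4.4500e-5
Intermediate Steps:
u = 97 (u = 3 + 94 = 97)
S(o, w) = -7 + o - w (S(o, w) = -7 + (o - w) = -7 + o - w)
I = -1/22766 (I = 1/(-22766) = -1/22766 ≈ -4.3925e-5)
P = 22472 (P = 2*(97 + (-7 + 10 - 1*(-6)))**2 = 2*(97 + (-7 + 10 + 6))**2 = 2*(97 + 9)**2 = 2*106**2 = 2*11236 = 22472)
1/(P + I) = 1/(22472 - 1/22766) = 1/(511597551/22766) = 22766/511597551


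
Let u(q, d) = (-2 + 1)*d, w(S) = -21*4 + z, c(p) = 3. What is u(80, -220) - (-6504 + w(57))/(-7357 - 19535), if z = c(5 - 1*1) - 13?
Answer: 2954821/13446 ≈ 219.75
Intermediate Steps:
z = -10 (z = 3 - 13 = -10)
w(S) = -94 (w(S) = -21*4 - 10 = -84 - 10 = -94)
u(q, d) = -d
u(80, -220) - (-6504 + w(57))/(-7357 - 19535) = -1*(-220) - (-6504 - 94)/(-7357 - 19535) = 220 - (-6598)/(-26892) = 220 - (-6598)*(-1)/26892 = 220 - 1*3299/13446 = 220 - 3299/13446 = 2954821/13446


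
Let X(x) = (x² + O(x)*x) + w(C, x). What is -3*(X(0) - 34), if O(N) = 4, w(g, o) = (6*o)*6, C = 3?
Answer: 102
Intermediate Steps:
w(g, o) = 36*o
X(x) = x² + 40*x (X(x) = (x² + 4*x) + 36*x = x² + 40*x)
-3*(X(0) - 34) = -3*(0*(40 + 0) - 34) = -3*(0*40 - 34) = -3*(0 - 34) = -3*(-34) = 102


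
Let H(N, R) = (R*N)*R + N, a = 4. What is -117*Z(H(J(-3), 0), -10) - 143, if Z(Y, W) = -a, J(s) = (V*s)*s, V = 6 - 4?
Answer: 325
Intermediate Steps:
V = 2
J(s) = 2*s² (J(s) = (2*s)*s = 2*s²)
H(N, R) = N + N*R² (H(N, R) = (N*R)*R + N = N*R² + N = N + N*R²)
Z(Y, W) = -4 (Z(Y, W) = -1*4 = -4)
-117*Z(H(J(-3), 0), -10) - 143 = -117*(-4) - 143 = 468 - 143 = 325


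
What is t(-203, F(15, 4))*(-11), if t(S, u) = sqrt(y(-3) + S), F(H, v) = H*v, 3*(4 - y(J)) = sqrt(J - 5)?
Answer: -11*sqrt(-1791 - 6*I*sqrt(2))/3 ≈ -0.36759 + 155.17*I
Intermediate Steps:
y(J) = 4 - sqrt(-5 + J)/3 (y(J) = 4 - sqrt(J - 5)/3 = 4 - sqrt(-5 + J)/3)
t(S, u) = sqrt(4 + S - 2*I*sqrt(2)/3) (t(S, u) = sqrt((4 - sqrt(-5 - 3)/3) + S) = sqrt((4 - 2*I*sqrt(2)/3) + S) = sqrt(4 + S - 2*I*sqrt(2)/3))
t(-203, F(15, 4))*(-11) = (sqrt(36 + 9*(-203) - 6*I*sqrt(2))/3)*(-11) = (sqrt(36 - 1827 - 6*I*sqrt(2))/3)*(-11) = (sqrt(-1791 - 6*I*sqrt(2))/3)*(-11) = -11*sqrt(-1791 - 6*I*sqrt(2))/3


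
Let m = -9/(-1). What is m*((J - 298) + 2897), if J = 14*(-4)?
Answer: 22887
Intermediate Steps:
m = 9 (m = -9*(-1) = 9)
J = -56
m*((J - 298) + 2897) = 9*((-56 - 298) + 2897) = 9*(-354 + 2897) = 9*2543 = 22887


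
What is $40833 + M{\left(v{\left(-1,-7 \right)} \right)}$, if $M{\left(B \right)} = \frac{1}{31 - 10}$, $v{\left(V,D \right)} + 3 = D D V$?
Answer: $\frac{857494}{21} \approx 40833.0$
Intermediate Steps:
$v{\left(V,D \right)} = -3 + V D^{2}$ ($v{\left(V,D \right)} = -3 + D D V = -3 + D^{2} V = -3 + V D^{2}$)
$M{\left(B \right)} = \frac{1}{21}$
$40833 + M{\left(v{\left(-1,-7 \right)} \right)} = 40833 + \frac{1}{21} = \frac{857494}{21}$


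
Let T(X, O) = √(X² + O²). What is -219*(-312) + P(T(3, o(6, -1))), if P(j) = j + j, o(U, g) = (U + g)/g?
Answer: 68328 + 2*√34 ≈ 68340.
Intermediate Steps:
o(U, g) = (U + g)/g
T(X, O) = √(O² + X²)
P(j) = 2*j
-219*(-312) + P(T(3, o(6, -1))) = -219*(-312) + 2*√(((6 - 1)/(-1))² + 3²) = 68328 + 2*√((-1*5)² + 9) = 68328 + 2*√((-5)² + 9) = 68328 + 2*√(25 + 9) = 68328 + 2*√34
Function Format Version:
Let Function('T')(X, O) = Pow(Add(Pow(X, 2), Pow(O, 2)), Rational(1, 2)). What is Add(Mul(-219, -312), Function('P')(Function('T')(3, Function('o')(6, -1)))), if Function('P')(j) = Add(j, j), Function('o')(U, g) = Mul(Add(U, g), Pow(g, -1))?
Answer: Add(68328, Mul(2, Pow(34, Rational(1, 2)))) ≈ 68340.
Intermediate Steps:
Function('o')(U, g) = Mul(Pow(g, -1), Add(U, g))
Function('T')(X, O) = Pow(Add(Pow(O, 2), Pow(X, 2)), Rational(1, 2))
Function('P')(j) = Mul(2, j)
Add(Mul(-219, -312), Function('P')(Function('T')(3, Function('o')(6, -1)))) = Add(Mul(-219, -312), Mul(2, Pow(Add(Pow(Mul(Pow(-1, -1), Add(6, -1)), 2), Pow(3, 2)), Rational(1, 2)))) = Add(68328, Mul(2, Pow(Add(Pow(Mul(-1, 5), 2), 9), Rational(1, 2)))) = Add(68328, Mul(2, Pow(Add(Pow(-5, 2), 9), Rational(1, 2)))) = Add(68328, Mul(2, Pow(Add(25, 9), Rational(1, 2)))) = Add(68328, Mul(2, Pow(34, Rational(1, 2))))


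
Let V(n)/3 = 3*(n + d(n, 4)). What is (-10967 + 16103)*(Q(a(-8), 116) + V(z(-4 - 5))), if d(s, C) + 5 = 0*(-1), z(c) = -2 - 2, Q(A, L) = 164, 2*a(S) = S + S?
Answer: 426288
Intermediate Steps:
a(S) = S (a(S) = (S + S)/2 = (2*S)/2 = S)
z(c) = -4
d(s, C) = -5 (d(s, C) = -5 + 0*(-1) = -5 + 0 = -5)
V(n) = -45 + 9*n (V(n) = 3*(3*(n - 5)) = 3*(3*(-5 + n)) = 3*(-15 + 3*n) = -45 + 9*n)
(-10967 + 16103)*(Q(a(-8), 116) + V(z(-4 - 5))) = (-10967 + 16103)*(164 + (-45 + 9*(-4))) = 5136*(164 + (-45 - 36)) = 5136*(164 - 81) = 5136*83 = 426288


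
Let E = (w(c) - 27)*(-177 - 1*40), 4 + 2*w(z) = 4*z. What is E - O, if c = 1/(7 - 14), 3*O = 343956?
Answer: -108297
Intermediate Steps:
O = 114652 (O = (⅓)*343956 = 114652)
c = -⅐ (c = 1/(-7) = -⅐ ≈ -0.14286)
w(z) = -2 + 2*z (w(z) = -2 + (4*z)/2 = -2 + 2*z)
E = 6355 (E = ((-2 + 2*(-⅐)) - 27)*(-177 - 1*40) = ((-2 - 2/7) - 27)*(-177 - 40) = (-16/7 - 27)*(-217) = -205/7*(-217) = 6355)
E - O = 6355 - 1*114652 = 6355 - 114652 = -108297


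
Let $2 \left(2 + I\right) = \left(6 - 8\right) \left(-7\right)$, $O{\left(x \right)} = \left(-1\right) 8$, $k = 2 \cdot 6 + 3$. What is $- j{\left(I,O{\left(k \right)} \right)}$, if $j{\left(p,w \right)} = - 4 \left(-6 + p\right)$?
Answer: $-4$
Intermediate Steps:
$k = 15$ ($k = 12 + 3 = 15$)
$O{\left(x \right)} = -8$
$I = 5$ ($I = -2 + \frac{\left(6 - 8\right) \left(-7\right)}{2} = -2 + \frac{\left(-2\right) \left(-7\right)}{2} = -2 + \frac{1}{2} \cdot 14 = -2 + 7 = 5$)
$j{\left(p,w \right)} = 24 - 4 p$
$- j{\left(I,O{\left(k \right)} \right)} = - (24 - 20) = \left(-1\right) 4 = -4$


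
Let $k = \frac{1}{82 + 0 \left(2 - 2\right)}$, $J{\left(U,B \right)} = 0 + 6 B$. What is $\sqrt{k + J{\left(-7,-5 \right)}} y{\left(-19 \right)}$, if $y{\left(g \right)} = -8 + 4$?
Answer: $- \frac{2 i \sqrt{201638}}{41} \approx - 21.904 i$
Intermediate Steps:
$J{\left(U,B \right)} = 6 B$
$k = \frac{1}{82}$ ($k = \frac{1}{82 + 0 \cdot 0} = \frac{1}{82 + 0} = \frac{1}{82} \approx 0.012195$)
$y{\left(g \right)} = -4$
$\sqrt{k + J{\left(-7,-5 \right)}} y{\left(-19 \right)} = \sqrt{\frac{1}{82} + 6 \left(-5\right)} \left(-4\right) = \sqrt{\frac{1}{82} - 30} \left(-4\right) = \sqrt{- \frac{2459}{82}} \left(-4\right) = \frac{i \sqrt{201638}}{82} \left(-4\right) = - \frac{2 i \sqrt{201638}}{41}$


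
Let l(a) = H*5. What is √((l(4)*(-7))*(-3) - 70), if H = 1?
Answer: √35 ≈ 5.9161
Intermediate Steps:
l(a) = 5 (l(a) = 1*5 = 5)
√((l(4)*(-7))*(-3) - 70) = √((5*(-7))*(-3) - 70) = √(-35*(-3) - 70) = √(105 - 70) = √35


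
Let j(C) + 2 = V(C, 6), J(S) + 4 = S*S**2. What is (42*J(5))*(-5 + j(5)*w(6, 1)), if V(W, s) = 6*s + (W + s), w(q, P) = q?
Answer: 1346730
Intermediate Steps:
J(S) = -4 + S**3 (J(S) = -4 + S*S**2 = -4 + S**3)
V(W, s) = W + 7*s
j(C) = 40 + C (j(C) = -2 + (C + 7*6) = -2 + (C + 42) = -2 + (42 + C) = 40 + C)
(42*J(5))*(-5 + j(5)*w(6, 1)) = (42*(-4 + 5**3))*(-5 + (40 + 5)*6) = (42*(-4 + 125))*(-5 + 45*6) = (42*121)*(-5 + 270) = 5082*265 = 1346730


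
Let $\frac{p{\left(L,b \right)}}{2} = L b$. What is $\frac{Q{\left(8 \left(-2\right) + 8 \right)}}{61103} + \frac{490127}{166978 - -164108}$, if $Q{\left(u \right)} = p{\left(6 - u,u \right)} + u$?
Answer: $\frac{147149843}{99656886} \approx 1.4766$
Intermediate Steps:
$p{\left(L,b \right)} = 2 L b$
$Q{\left(u \right)} = u + 2 u \left(6 - u\right)$ ($Q{\left(u \right)} = 2 \left(6 - u\right) u + u = 2 u \left(6 - u\right) + u = u + 2 u \left(6 - u\right)$)
$\frac{Q{\left(8 \left(-2\right) + 8 \right)}}{61103} + \frac{490127}{166978 - -164108} = \frac{\left(8 \left(-2\right) + 8\right) \left(13 - 2 \left(8 \left(-2\right) + 8\right)\right)}{61103} + \frac{490127}{166978 - -164108} = \left(-16 + 8\right) \left(13 - 2 \left(-16 + 8\right)\right) \frac{1}{61103} + \frac{490127}{166978 + 164108} = - 8 \left(13 - -16\right) \frac{1}{61103} + \frac{490127}{331086} = - 8 \left(13 + 16\right) \frac{1}{61103} + 490127 \cdot \frac{1}{331086} = \left(-8\right) 29 \cdot \frac{1}{61103} + \frac{490127}{331086} = \left(-232\right) \frac{1}{61103} + \frac{490127}{331086} = - \frac{8}{2107} + \frac{490127}{331086} = \frac{147149843}{99656886}$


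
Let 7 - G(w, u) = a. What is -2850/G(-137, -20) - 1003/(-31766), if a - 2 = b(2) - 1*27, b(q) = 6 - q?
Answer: -1616161/15883 ≈ -101.75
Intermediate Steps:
a = -21 (a = 2 + ((6 - 1*2) - 1*27) = 2 + ((6 - 2) - 27) = 2 + (4 - 27) = 2 - 23 = -21)
G(w, u) = 28 (G(w, u) = 7 - 1*(-21) = 7 + 21 = 28)
-2850/G(-137, -20) - 1003/(-31766) = -2850/28 - 1003/(-31766) = -2850*1/28 - 1003*(-1/31766) = -1425/14 + 1003/31766 = -1616161/15883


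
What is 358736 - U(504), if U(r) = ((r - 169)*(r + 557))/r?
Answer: 180447509/504 ≈ 3.5803e+5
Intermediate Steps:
U(r) = (-169 + r)*(557 + r)/r (U(r) = ((-169 + r)*(557 + r))/r = (-169 + r)*(557 + r)/r)
358736 - U(504) = 358736 - (388 + 504 - 94133/504) = 358736 - 1*355435/504 = 358736 - 355435/504 = 180447509/504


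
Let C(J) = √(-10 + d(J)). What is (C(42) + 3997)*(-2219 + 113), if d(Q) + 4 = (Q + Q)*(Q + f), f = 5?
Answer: -8417682 - 2106*√3934 ≈ -8.5498e+6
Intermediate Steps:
d(Q) = -4 + 2*Q*(5 + Q) (d(Q) = -4 + (Q + Q)*(Q + 5) = -4 + (2*Q)*(5 + Q) = -4 + 2*Q*(5 + Q))
C(J) = √(-14 + 2*J² + 10*J) (C(J) = √(-10 + (-4 + 2*J² + 10*J)) = √(-14 + 2*J² + 10*J))
(C(42) + 3997)*(-2219 + 113) = (√(-14 + 2*42² + 10*42) + 3997)*(-2219 + 113) = (√(-14 + 2*1764 + 420) + 3997)*(-2106) = (√(-14 + 3528 + 420) + 3997)*(-2106) = (√3934 + 3997)*(-2106) = (3997 + √3934)*(-2106) = -8417682 - 2106*√3934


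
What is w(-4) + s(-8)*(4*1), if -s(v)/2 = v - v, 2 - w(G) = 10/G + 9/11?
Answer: 81/22 ≈ 3.6818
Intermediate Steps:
w(G) = 13/11 - 10/G (w(G) = 2 - (10/G + 9/11) = 2 - (9/11 + 10/G) = 2 + (-9/11 - 10/G) = 13/11 - 10/G)
s(v) = 0 (s(v) = -2*(v - v) = -2*0 = 0)
w(-4) + s(-8)*(4*1) = (13/11 - 10/(-4)) + 0*(4*1) = (13/11 - 10*(-¼)) + 0*4 = (13/11 + 5/2) + 0 = 81/22 + 0 = 81/22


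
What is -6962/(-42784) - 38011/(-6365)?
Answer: 835287877/136160080 ≈ 6.1346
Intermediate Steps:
-6962/(-42784) - 38011/(-6365) = -6962*(-1/42784) - 38011*(-1/6365) = 3481/21392 + 38011/6365 = 835287877/136160080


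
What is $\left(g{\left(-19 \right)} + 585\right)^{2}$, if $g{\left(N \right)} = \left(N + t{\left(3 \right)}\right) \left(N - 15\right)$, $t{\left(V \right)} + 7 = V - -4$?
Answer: $1515361$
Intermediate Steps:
$t{\left(V \right)} = -3 + V$ ($t{\left(V \right)} = -7 + \left(V - -4\right) = -7 + \left(V + 4\right) = -7 + \left(4 + V\right) = -3 + V$)
$g{\left(N \right)} = N \left(-15 + N\right)$ ($g{\left(N \right)} = \left(N + \left(-3 + 3\right)\right) \left(N - 15\right) = \left(N + 0\right) \left(-15 + N\right) = N \left(-15 + N\right)$)
$\left(g{\left(-19 \right)} + 585\right)^{2} = \left(- 19 \left(-15 - 19\right) + 585\right)^{2} = \left(\left(-19\right) \left(-34\right) + 585\right)^{2} = \left(646 + 585\right)^{2} = 1231^{2} = 1515361$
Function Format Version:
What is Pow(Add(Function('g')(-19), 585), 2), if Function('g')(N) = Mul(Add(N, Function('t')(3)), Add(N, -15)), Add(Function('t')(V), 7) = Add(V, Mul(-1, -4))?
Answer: 1515361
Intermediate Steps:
Function('t')(V) = Add(-3, V) (Function('t')(V) = Add(-7, Add(V, Mul(-1, -4))) = Add(-7, Add(V, 4)) = Add(-7, Add(4, V)) = Add(-3, V))
Function('g')(N) = Mul(N, Add(-15, N)) (Function('g')(N) = Mul(Add(N, Add(-3, 3)), Add(N, -15)) = Mul(Add(N, 0), Add(-15, N)) = Mul(N, Add(-15, N)))
Pow(Add(Function('g')(-19), 585), 2) = Pow(Add(Mul(-19, Add(-15, -19)), 585), 2) = Pow(Add(Mul(-19, -34), 585), 2) = Pow(Add(646, 585), 2) = Pow(1231, 2) = 1515361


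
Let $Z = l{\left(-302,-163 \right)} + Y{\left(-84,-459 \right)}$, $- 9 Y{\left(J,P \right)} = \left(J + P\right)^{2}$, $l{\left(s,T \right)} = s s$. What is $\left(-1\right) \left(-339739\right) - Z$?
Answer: $281296$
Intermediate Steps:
$l{\left(s,T \right)} = s^{2}$
$Y{\left(J,P \right)} = - \frac{\left(J + P\right)^{2}}{9}$
$Z = 58443$ ($Z = \left(-302\right)^{2} - \frac{\left(-84 - 459\right)^{2}}{9} = 91204 - \frac{\left(-543\right)^{2}}{9} = 91204 - 32761 = 58443$)
$\left(-1\right) \left(-339739\right) - Z = \left(-1\right) \left(-339739\right) - 58443 = 339739 - 58443 = 281296$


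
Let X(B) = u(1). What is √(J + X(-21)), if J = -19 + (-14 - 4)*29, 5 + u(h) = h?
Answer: I*√545 ≈ 23.345*I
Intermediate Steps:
u(h) = -5 + h
X(B) = -4 (X(B) = -5 + 1 = -4)
J = -541 (J = -19 - 18*29 = -19 - 522 = -541)
√(J + X(-21)) = √(-541 - 4) = √(-545) = I*√545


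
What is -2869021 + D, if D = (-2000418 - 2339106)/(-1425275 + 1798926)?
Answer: -1072016905195/373651 ≈ -2.8690e+6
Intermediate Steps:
D = -4339524/373651 ≈ -11.614
-2869021 + D = -2869021 - 4339524/373651 = -1072016905195/373651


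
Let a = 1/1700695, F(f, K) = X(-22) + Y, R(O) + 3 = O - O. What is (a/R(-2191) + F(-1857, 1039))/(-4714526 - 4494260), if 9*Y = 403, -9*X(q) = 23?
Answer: -28098439/6128348989410 ≈ -4.5850e-6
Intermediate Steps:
X(q) = -23/9 (X(q) = -⅑*23 = -23/9)
Y = 403/9 (Y = (⅑)*403 = 403/9 ≈ 44.778)
R(O) = -3 (R(O) = -3 + (O - O) = -3 + 0 = -3)
F(f, K) = 380/9 (F(f, K) = -23/9 + 403/9 = 380/9)
a = 1/1700695 ≈ 5.8799e-7
(a/R(-2191) + F(-1857, 1039))/(-4714526 - 4494260) = ((1/1700695)/(-3) + 380/9)/(-4714526 - 4494260) = ((1/1700695)*(-⅓) + 380/9)/(-9208786) = (-1/5102085 + 380/9)*(-1/9208786) = (646264097/15306255)*(-1/9208786) = -28098439/6128348989410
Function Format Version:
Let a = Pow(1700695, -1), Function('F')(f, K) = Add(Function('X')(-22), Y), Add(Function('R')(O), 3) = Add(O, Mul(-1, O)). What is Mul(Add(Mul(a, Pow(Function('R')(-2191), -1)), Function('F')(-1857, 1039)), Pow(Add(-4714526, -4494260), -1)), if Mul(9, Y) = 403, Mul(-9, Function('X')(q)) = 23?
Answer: Rational(-28098439, 6128348989410) ≈ -4.5850e-6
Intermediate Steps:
Function('X')(q) = Rational(-23, 9) (Function('X')(q) = Mul(Rational(-1, 9), 23) = Rational(-23, 9))
Y = Rational(403, 9) (Y = Mul(Rational(1, 9), 403) = Rational(403, 9) ≈ 44.778)
Function('R')(O) = -3 (Function('R')(O) = Add(-3, Add(O, Mul(-1, O))) = Add(-3, 0) = -3)
Function('F')(f, K) = Rational(380, 9) (Function('F')(f, K) = Add(Rational(-23, 9), Rational(403, 9)) = Rational(380, 9))
a = Rational(1, 1700695) ≈ 5.8799e-7
Mul(Add(Mul(a, Pow(Function('R')(-2191), -1)), Function('F')(-1857, 1039)), Pow(Add(-4714526, -4494260), -1)) = Mul(Add(Mul(Rational(1, 1700695), Pow(-3, -1)), Rational(380, 9)), Pow(Add(-4714526, -4494260), -1)) = Mul(Add(Mul(Rational(1, 1700695), Rational(-1, 3)), Rational(380, 9)), Pow(-9208786, -1)) = Mul(Add(Rational(-1, 5102085), Rational(380, 9)), Rational(-1, 9208786)) = Mul(Rational(646264097, 15306255), Rational(-1, 9208786)) = Rational(-28098439, 6128348989410)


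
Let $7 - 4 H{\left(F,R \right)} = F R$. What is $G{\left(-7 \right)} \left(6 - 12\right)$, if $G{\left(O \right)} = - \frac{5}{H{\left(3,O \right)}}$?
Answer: $\frac{30}{7} \approx 4.2857$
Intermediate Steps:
$H{\left(F,R \right)} = \frac{7}{4} - \frac{F R}{4}$
$G{\left(O \right)} = - \frac{5}{\frac{7}{4} - \frac{3 O}{4}}$
$G{\left(-7 \right)} \left(6 - 12\right) = \frac{20}{-7 + 3 \left(-7\right)} \left(6 - 12\right) = \frac{20}{-7 - 21} \left(6 - 12\right) = \frac{20}{-28} \left(-6\right) = 20 \left(- \frac{1}{28}\right) \left(-6\right) = \left(- \frac{5}{7}\right) \left(-6\right) = \frac{30}{7}$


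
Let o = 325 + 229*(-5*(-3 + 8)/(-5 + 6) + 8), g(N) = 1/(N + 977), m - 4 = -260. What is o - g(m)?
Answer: -2572529/721 ≈ -3568.0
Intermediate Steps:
m = -256 (m = 4 - 260 = -256)
g(N) = 1/(977 + N)
o = -3568 (o = 325 + 229*(-25/1 + 8) = 325 + 229*(-25 + 8) = 325 + 229*(-17) = 325 - 3893 = -3568)
o - g(m) = -3568 - 1/(977 - 256) = -3568 - 1/721 = -2572529/721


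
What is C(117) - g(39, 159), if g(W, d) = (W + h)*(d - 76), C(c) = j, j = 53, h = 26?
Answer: -5342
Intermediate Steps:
C(c) = 53
g(W, d) = (-76 + d)*(26 + W) (g(W, d) = (W + 26)*(d - 76) = (26 + W)*(-76 + d) = (-76 + d)*(26 + W))
C(117) - g(39, 159) = 53 - (-1976 - 76*39 + 26*159 + 39*159) = 53 - (-1976 - 2964 + 4134 + 6201) = 53 - 1*5395 = 53 - 5395 = -5342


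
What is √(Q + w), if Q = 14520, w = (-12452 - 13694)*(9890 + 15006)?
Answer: 2*I*√162729074 ≈ 25513.0*I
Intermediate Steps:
w = -650930816 (w = -26146*24896 = -650930816)
√(Q + w) = √(14520 - 650930816) = √(-650916296) = 2*I*√162729074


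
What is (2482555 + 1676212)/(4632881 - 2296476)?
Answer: 4158767/2336405 ≈ 1.7800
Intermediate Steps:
(2482555 + 1676212)/(4632881 - 2296476) = 4158767/2336405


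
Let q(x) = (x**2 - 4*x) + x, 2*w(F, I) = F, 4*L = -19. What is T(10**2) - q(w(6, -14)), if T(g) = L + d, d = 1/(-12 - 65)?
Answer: -1467/308 ≈ -4.7630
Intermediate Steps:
L = -19/4 (L = (1/4)*(-19) = -19/4 ≈ -4.7500)
w(F, I) = F/2
d = -1/77 (d = 1/(-77) = -1/77 ≈ -0.012987)
q(x) = x**2 - 3*x
T(g) = -1467/308 (T(g) = -19/4 - 1/77 = -1467/308)
T(10**2) - q(w(6, -14)) = -1467/308 - (1/2)*6*(-3 + (1/2)*6) = -1467/308 - 3*(-3 + 3) = -1467/308 - 3*0 = -1467/308 - 1*0 = -1467/308 + 0 = -1467/308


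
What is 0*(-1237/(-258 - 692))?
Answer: 0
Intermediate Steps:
0*(-1237/(-258 - 692)) = 0*(-1237/(-950)) = 0*(-1237*(-1/950)) = 0*(1237/950) = 0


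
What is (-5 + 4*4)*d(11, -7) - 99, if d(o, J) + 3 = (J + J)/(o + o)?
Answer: -139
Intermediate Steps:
d(o, J) = -3 + J/o (d(o, J) = -3 + (J + J)/(o + o) = -3 + (2*J)/((2*o)) = -3 + (2*J)*(1/(2*o)) = -3 + J/o)
(-5 + 4*4)*d(11, -7) - 99 = (-5 + 4*4)*(-3 - 7/11) - 99 = (-5 + 16)*(-3 - 7*1/11) - 99 = 11*(-3 - 7/11) - 99 = 11*(-40/11) - 99 = -40 - 99 = -139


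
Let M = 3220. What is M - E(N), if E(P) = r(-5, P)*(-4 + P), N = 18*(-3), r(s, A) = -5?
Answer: 2930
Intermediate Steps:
N = -54
E(P) = 20 - 5*P (E(P) = -5*(-4 + P) = 20 - 5*P)
M - E(N) = 3220 - (20 - 5*(-54)) = 3220 - (20 + 270) = 3220 - 1*290 = 3220 - 290 = 2930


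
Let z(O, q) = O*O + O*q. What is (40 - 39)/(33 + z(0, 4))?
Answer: 1/33 ≈ 0.030303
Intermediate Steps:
z(O, q) = O**2 + O*q
(40 - 39)/(33 + z(0, 4)) = (40 - 39)/(33 + 0*(0 + 4)) = 1/(33 + 0*4) = 1/(33 + 0) = 1/33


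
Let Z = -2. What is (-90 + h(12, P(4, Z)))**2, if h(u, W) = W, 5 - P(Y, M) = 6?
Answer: 8281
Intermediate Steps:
P(Y, M) = -1 (P(Y, M) = 5 - 1*6 = 5 - 6 = -1)
(-90 + h(12, P(4, Z)))**2 = (-90 - 1)**2 = (-91)**2 = 8281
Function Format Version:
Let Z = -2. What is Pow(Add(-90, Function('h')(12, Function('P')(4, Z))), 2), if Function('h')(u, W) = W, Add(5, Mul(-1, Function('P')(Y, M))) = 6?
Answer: 8281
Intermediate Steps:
Function('P')(Y, M) = -1 (Function('P')(Y, M) = Add(5, Mul(-1, 6)) = Add(5, -6) = -1)
Pow(Add(-90, Function('h')(12, Function('P')(4, Z))), 2) = Pow(Add(-90, -1), 2) = Pow(-91, 2) = 8281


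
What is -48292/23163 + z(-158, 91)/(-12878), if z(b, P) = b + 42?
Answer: -309608734/149146557 ≈ -2.0759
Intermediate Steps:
z(b, P) = 42 + b
-48292/23163 + z(-158, 91)/(-12878) = -48292/23163 + (42 - 158)/(-12878) = -48292*1/23163 - 116*(-1/12878) = -48292/23163 + 58/6439 = -309608734/149146557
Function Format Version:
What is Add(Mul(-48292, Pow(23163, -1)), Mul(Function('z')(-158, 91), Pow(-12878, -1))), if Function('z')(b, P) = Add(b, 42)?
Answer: Rational(-309608734, 149146557) ≈ -2.0759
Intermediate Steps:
Function('z')(b, P) = Add(42, b)
Add(Mul(-48292, Pow(23163, -1)), Mul(Function('z')(-158, 91), Pow(-12878, -1))) = Add(Mul(-48292, Pow(23163, -1)), Mul(Add(42, -158), Pow(-12878, -1))) = Add(Mul(-48292, Rational(1, 23163)), Mul(-116, Rational(-1, 12878))) = Add(Rational(-48292, 23163), Rational(58, 6439)) = Rational(-309608734, 149146557)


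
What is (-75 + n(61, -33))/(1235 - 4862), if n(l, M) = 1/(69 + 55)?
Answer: 9299/449748 ≈ 0.020676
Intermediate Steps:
n(l, M) = 1/124
(-75 + n(61, -33))/(1235 - 4862) = (-75 + 1/124)/(1235 - 4862) = -9299/124/(-3627) = -9299/124*(-1/3627) = 9299/449748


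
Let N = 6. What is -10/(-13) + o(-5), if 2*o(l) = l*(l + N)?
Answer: -45/26 ≈ -1.7308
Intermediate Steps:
o(l) = l*(6 + l)/2 (o(l) = (l*(l + 6))/2 = (l*(6 + l))/2 = l*(6 + l)/2)
-10/(-13) + o(-5) = -10/(-13) + (1/2)*(-5)*(6 - 5) = -10*(-1/13) + (1/2)*(-5)*1 = 10/13 - 5/2 = -45/26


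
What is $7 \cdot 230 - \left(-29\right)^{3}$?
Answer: $25999$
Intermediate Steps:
$7 \cdot 230 - \left(-29\right)^{3} = 1610 - -24389 = 1610 + 24389 = 25999$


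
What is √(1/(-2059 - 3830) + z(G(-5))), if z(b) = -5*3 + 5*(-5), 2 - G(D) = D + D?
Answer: I*√1387218729/5889 ≈ 6.3246*I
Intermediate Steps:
G(D) = 2 - 2*D (G(D) = 2 - (D + D) = 2 - 2*D)
z(b) = -40 (z(b) = -15 - 25 = -40)
√(1/(-2059 - 3830) + z(G(-5))) = √(1/(-2059 - 3830) - 40) = √(1/(-5889) - 40) = √(-1/5889 - 40) = √(-235561/5889) = I*√1387218729/5889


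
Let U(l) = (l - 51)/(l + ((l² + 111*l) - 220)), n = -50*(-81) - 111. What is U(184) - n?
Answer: -213666983/54244 ≈ -3939.0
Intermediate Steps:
n = 3939 (n = 4050 - 111 = 3939)
U(l) = (-51 + l)/(-220 + l² + 112*l) (U(l) = (-51 + l)/(l + (-220 + l² + 111*l)) = (-51 + l)/(-220 + l² + 112*l))
U(184) - n = (-51 + 184)/(-220 + 184² + 112*184) - 1*3939 = 133/(-220 + 33856 + 20608) - 3939 = 133/54244 - 3939 = -213666983/54244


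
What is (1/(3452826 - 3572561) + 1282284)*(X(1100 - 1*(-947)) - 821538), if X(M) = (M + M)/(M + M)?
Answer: -126134087466253843/119735 ≈ -1.0534e+12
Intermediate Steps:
X(M) = 1 (X(M) = (2*M)/((2*M)) = (2*M)*(1/(2*M)) = 1)
(1/(3452826 - 3572561) + 1282284)*(X(1100 - 1*(-947)) - 821538) = (1/(3452826 - 3572561) + 1282284)*(1 - 821538) = (1/(-119735) + 1282284)*(-821537) = (-1/119735 + 1282284)*(-821537) = (153534274739/119735)*(-821537) = -126134087466253843/119735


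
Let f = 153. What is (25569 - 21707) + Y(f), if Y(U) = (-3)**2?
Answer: 3871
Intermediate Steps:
Y(U) = 9
(25569 - 21707) + Y(f) = (25569 - 21707) + 9 = 3862 + 9 = 3871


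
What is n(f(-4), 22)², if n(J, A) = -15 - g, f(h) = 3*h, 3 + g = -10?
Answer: 4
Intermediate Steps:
g = -13 (g = -3 - 10 = -13)
n(J, A) = -2 (n(J, A) = -15 - 1*(-13) = -15 + 13 = -2)
n(f(-4), 22)² = (-2)² = 4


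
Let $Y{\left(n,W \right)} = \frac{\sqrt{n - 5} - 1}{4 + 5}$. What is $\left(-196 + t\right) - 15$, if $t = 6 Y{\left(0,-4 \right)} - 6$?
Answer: $- \frac{653}{3} + \frac{2 i \sqrt{5}}{3} \approx -217.67 + 1.4907 i$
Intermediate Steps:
$Y{\left(n,W \right)} = - \frac{1}{9} + \frac{\sqrt{-5 + n}}{9}$ ($Y{\left(n,W \right)} = \frac{\sqrt{-5 + n} - 1}{9} = \left(-1 + \sqrt{-5 + n}\right) \frac{1}{9} = - \frac{1}{9} + \frac{\sqrt{-5 + n}}{9}$)
$t = - \frac{20}{3} + \frac{2 i \sqrt{5}}{3}$ ($t = 6 \left(- \frac{1}{9} + \frac{\sqrt{-5 + 0}}{9}\right) - 6 = 6 \left(- \frac{1}{9} + \frac{\sqrt{-5}}{9}\right) - 6 = 6 \left(- \frac{1}{9} + \frac{i \sqrt{5}}{9}\right) - 6 = \left(- \frac{2}{3} + \frac{2 i \sqrt{5}}{3}\right) - 6 = - \frac{20}{3} + \frac{2 i \sqrt{5}}{3} \approx -6.6667 + 1.4907 i$)
$\left(-196 + t\right) - 15 = \left(-196 - \left(\frac{20}{3} - \frac{2 i \sqrt{5}}{3}\right)\right) - 15 = \left(- \frac{608}{3} + \frac{2 i \sqrt{5}}{3}\right) - 15 = - \frac{653}{3} + \frac{2 i \sqrt{5}}{3}$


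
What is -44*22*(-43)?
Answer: 41624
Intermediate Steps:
-44*22*(-43) = -968*(-43) = 41624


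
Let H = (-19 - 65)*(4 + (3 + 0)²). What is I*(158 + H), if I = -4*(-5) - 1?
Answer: -17746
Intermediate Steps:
I = 19 (I = 20 - 1 = 19)
H = -1092 (H = -84*(4 + 3²) = -84*(4 + 9) = -84*13 = -1092)
I*(158 + H) = 19*(158 - 1092) = 19*(-934) = -17746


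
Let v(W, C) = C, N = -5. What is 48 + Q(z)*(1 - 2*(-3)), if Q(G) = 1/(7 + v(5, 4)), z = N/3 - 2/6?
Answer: 535/11 ≈ 48.636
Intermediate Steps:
z = -2 (z = -5/3 - 2/6 = -5*1/3 - 2*1/6 = -5/3 - 1/3 = -2)
Q(G) = 1/11 (Q(G) = 1/(7 + 4) = 1/11)
48 + Q(z)*(1 - 2*(-3)) = 48 + (1 - 2*(-3))/11 = 48 + (1 + 6)/11 = 48 + (1/11)*7 = 48 + 7/11 = 535/11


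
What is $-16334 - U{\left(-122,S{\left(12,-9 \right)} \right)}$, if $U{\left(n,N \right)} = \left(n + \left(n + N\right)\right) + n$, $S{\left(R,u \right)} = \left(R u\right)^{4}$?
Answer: $-136064864$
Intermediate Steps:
$S{\left(R,u \right)} = R^{4} u^{4}$
$U{\left(n,N \right)} = N + 3 n$ ($U{\left(n,N \right)} = \left(n + \left(N + n\right)\right) + n = \left(N + 2 n\right) + n = N + 3 n$)
$-16334 - U{\left(-122,S{\left(12,-9 \right)} \right)} = -16334 - \left(12^{4} \left(-9\right)^{4} + 3 \left(-122\right)\right) = -16334 - \left(20736 \cdot 6561 - 366\right) = -16334 - \left(136048896 - 366\right) = -16334 - 136048530 = -136064864$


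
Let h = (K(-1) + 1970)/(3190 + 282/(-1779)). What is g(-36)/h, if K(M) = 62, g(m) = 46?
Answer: 5438281/75311 ≈ 72.211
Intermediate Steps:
h = 150622/236447 (h = (62 + 1970)/(3190 + 282/(-1779)) = 2032/(3190 + 282*(-1/1779)) = 2032/(3190 - 94/593) = 2032/(1891576/593) = 2032*(593/1891576) = 150622/236447 ≈ 0.63702)
g(-36)/h = 46/(150622/236447) = 46*(236447/150622) = 5438281/75311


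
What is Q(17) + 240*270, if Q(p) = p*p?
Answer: 65089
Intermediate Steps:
Q(p) = p**2
Q(17) + 240*270 = 17**2 + 240*270 = 289 + 64800 = 65089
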